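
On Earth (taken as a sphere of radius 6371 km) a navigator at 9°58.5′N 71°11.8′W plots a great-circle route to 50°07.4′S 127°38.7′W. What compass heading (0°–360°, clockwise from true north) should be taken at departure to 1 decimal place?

Δλ = -56.448° = -0.9852 rad.
y = sin Δλ · cos φ₂ = (-0.8334)(0.6411) = -0.5343
x = cos φ₁ sin φ₂ − sin φ₁ cos φ₂ cos Δλ = (0.9849)(-0.7674) − (0.1732)(0.6411)(0.5527) = -0.8172
θ = atan2(y, x) = -146.82°; adding 360° gives 213.2°.

213.2°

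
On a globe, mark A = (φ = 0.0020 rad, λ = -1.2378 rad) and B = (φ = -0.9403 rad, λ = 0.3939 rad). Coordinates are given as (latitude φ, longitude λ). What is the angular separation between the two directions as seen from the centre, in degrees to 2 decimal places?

With latitudes φ₁ = 0.115°, φ₂ = -53.875° and longitude difference Δλ = 93.490°:
Haversine: a = sin²(Δφ/2) + cos φ₁ cos φ₂ sin²(Δλ/2) = 0.2060 + (1.0000)(0.5895)(0.5304) = 0.51875.
Central angle c = 2·arcsin(√a) = 1.60830 rad.
So the angular separation is 92.15°.

92.15°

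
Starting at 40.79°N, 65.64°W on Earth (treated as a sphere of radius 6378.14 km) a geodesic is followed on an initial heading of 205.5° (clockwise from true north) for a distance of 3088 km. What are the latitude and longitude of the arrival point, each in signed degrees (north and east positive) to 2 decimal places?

15.08°, -77.62°

Angular distance δ = d/R = 3088/6378.14 = 0.48415 rad; initial bearing θ = 3.5867 rad.
sin φ₂ = sin φ₁ cos δ + cos φ₁ sin δ cos θ = (0.6533)(0.8851) + (0.7571)(0.4655)(-0.9026) = 0.2601, so φ₂ = 15.08°.
Δλ = atan2(sin θ sin δ cos φ₁, cos δ − sin φ₁ sin φ₂) = atan2(-0.1517, 0.7151) = -11.978°.
λ₂ = -65.640° − 11.978° = -77.62°.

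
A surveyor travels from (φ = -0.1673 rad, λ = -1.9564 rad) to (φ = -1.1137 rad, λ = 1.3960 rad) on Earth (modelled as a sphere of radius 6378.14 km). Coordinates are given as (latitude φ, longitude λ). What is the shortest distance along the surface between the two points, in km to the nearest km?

11803 km

In radians: φ₁ = -0.1673, φ₂ = -1.1137, Δλ = -167.922° = -2.9308 rad.
Haversine: a = sin²(Δφ/2) + cos φ₁ cos φ₂ sin²(Δλ/2) = 0.2077 + (0.9860)(0.4413)(0.9889) = 0.63806.
Central angle c = 2·arcsin(√a) = 1.85055 rad.
Distance = R·c = 6378.14 × 1.8506 ≈ 11803 km.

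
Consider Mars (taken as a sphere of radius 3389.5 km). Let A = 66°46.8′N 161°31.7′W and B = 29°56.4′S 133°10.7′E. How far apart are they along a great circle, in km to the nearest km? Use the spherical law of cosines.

6413 km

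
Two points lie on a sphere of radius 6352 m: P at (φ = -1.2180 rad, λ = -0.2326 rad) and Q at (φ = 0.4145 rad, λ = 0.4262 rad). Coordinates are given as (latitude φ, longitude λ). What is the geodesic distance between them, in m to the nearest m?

10792 m

With latitudes φ₁ = -69.786°, φ₂ = 23.749° and longitude difference Δλ = 37.746°:
Haversine: a = sin²(Δφ/2) + cos φ₁ cos φ₂ sin²(Δλ/2) = 0.5308 + (0.3455)(0.9153)(0.1046) = 0.56392.
Central angle c = 2·arcsin(√a) = 1.69900 rad.
Distance = R·c = 6352 × 1.6990 ≈ 10792 m.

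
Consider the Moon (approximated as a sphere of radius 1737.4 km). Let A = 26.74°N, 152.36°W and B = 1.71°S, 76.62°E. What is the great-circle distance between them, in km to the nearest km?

3846 km

With latitudes φ₁ = 26.740°, φ₂ = -1.710° and longitude difference Δλ = -131.020°:
cos c = sin φ₁ sin φ₂ + cos φ₁ cos φ₂ cos Δλ = (0.4499)(-0.0298) + (0.8931)(0.9996)(-0.6563) = -0.59930,
so c = arccos(-0.59930) = 2.21342 rad.
Distance = R·c = 1737.4 × 2.2134 ≈ 3846 km.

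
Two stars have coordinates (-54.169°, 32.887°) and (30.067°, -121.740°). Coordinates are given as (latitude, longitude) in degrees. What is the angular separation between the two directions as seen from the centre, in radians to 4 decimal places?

Let φ₁ = -0.9454 rad, φ₂ = 0.5248 rad, and Δλ = -2.6988 rad.
Haversine: a = sin²(Δφ/2) + cos φ₁ cos φ₂ sin²(Δλ/2) = 0.4498 + (0.5854)(0.8654)(0.9518) = 0.93197.
Central angle c = 2·arcsin(√a) = 2.61386 rad.
So the angular separation is 2.6139 rad.

2.6139 rad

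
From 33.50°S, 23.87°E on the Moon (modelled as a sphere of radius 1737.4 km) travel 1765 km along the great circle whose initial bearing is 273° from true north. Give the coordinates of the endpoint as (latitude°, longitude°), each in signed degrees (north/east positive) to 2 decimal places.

-14.70°, -37.47°

Angular distance δ = d/R = 1765/1737.4 = 1.01589 rad; initial bearing θ = 4.7647 rad.
sin φ₂ = sin φ₁ cos δ + cos φ₁ sin δ cos θ = (-0.5519)(0.5269) + (0.8339)(0.8499)(0.0523) = -0.2537, so φ₂ = -14.70°.
Δλ = atan2(sin θ sin δ cos φ₁, cos δ − sin φ₁ sin φ₂) = atan2(-0.7078, 0.3868) = -61.341°.
λ₂ = 23.870° − 61.341° = -37.47°.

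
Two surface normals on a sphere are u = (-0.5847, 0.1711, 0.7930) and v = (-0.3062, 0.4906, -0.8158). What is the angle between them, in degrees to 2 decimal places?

u·v = -0.3840; |u| = 1.0000, |v| = 1.0000.
cos θ = (u·v)/(|u||v|) = -0.3840, so θ = 112.58°.

112.58°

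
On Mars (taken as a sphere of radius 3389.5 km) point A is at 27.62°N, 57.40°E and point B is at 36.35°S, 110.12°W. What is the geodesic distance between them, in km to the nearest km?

9838 km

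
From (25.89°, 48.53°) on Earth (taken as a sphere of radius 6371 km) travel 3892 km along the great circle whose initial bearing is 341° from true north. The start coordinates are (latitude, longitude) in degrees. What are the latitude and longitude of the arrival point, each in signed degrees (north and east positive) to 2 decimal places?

57.73°, 28.05°

Angular distance δ = d/R = 3892/6371 = 0.61089 rad; initial bearing θ = 5.9516 rad.
sin φ₂ = sin φ₁ cos δ + cos φ₁ sin δ cos θ = (0.4366)(0.8191) + (0.8996)(0.5736)(0.9455) = 0.8456, so φ₂ = 57.73°.
Δλ = atan2(sin θ sin δ cos φ₁, cos δ − sin φ₁ sin φ₂) = atan2(-0.1680, 0.4499) = -20.476°.
λ₂ = 48.530° − 20.476° = 28.05°.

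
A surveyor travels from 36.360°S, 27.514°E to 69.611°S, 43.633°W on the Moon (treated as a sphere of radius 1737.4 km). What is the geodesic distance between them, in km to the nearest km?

1508 km

In radians: φ₁ = -0.6346, φ₂ = -1.2149, Δλ = -71.147° = -1.2417 rad.
Haversine: a = sin²(Δφ/2) + cos φ₁ cos φ₂ sin²(Δλ/2) = 0.0819 + (0.8053)(0.3484)(0.3384) = 0.17681.
Central angle c = 2·arcsin(√a) = 0.86797 rad.
Distance = R·c = 1737.4 × 0.8680 ≈ 1508 km.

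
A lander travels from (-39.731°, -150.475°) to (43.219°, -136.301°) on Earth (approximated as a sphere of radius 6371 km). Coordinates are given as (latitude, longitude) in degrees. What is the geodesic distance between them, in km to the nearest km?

9333 km

Let φ₁ = -0.6934 rad, φ₂ = 0.7543 rad, and Δλ = 0.2474 rad.
cos c = sin φ₁ sin φ₂ + cos φ₁ cos φ₂ cos Δλ = (-0.6392)(0.6848) + (0.7691)(0.7287)(0.9696) = 0.10567,
so c = arccos(0.10567) = 1.46492 rad.
Distance = R·c = 6371 × 1.4649 ≈ 9333 km.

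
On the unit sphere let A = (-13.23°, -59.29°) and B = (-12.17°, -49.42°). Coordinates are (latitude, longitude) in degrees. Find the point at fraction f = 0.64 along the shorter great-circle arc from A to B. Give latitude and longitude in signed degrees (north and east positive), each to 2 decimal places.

Central angle δ = 0.1691 rad. Interpolating on the sphere with fraction f = 0.64:
P = [sin((1−f)δ)·A + sin(fδ)·B] / sin δ = 0.3615·A + 0.6418·B in Cartesian coordinates,
giving P = (0.5878, -0.7790, -0.2180), i.e. latitude -12.59°, longitude -52.96°.

-12.59°, -52.96°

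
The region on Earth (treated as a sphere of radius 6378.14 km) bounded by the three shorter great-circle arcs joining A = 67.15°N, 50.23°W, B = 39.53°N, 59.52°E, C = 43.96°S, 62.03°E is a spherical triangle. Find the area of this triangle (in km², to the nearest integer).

30701579 km²

Side lengths (central angles): a = 1.4577, b = 2.4122, c = 1.0641 rad; semiperimeter s = 2.4670.
By l'Huilier's theorem, tan(E/4) = √[tan(s/2) tan((s−a)/2) tan((s−b)/2) tan((s−c)/2)], giving spherical excess E = 0.7547 rad.
Area = E·R² = 0.7547 × (6378.14)² ≈ 30701579 km².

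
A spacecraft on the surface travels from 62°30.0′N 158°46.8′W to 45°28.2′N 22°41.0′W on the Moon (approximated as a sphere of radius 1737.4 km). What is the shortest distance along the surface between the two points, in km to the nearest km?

2016 km

In radians: φ₁ = 1.0908, φ₂ = 0.7936, Δλ = 136.097° = 2.3753 rad.
cos c = sin φ₁ sin φ₂ + cos φ₁ cos φ₂ cos Δλ = (0.8870)(0.7129) + (0.4617)(0.7013)(-0.7205) = 0.39902,
so c = arccos(0.39902) = 1.16035 rad.
Distance = R·c = 1737.4 × 1.1603 ≈ 2016 km.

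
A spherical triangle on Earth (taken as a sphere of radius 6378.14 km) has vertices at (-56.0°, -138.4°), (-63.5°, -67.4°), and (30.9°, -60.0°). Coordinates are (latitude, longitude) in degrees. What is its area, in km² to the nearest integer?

Side lengths (central angles): a = 1.6508, b = 1.9063, c = 0.6038 rad; semiperimeter s = 2.0805.
By l'Huilier's theorem, tan(E/4) = √[tan(s/2) tan((s−a)/2) tan((s−b)/2) tan((s−c)/2)], giving spherical excess E = 0.6809 rad.
Area = E·R² = 0.6809 × (6378.14)² ≈ 27700163 km².

27700163 km²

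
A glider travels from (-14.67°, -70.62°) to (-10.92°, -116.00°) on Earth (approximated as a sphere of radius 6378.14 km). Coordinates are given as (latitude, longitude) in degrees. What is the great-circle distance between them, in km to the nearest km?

With latitudes φ₁ = -14.670°, φ₂ = -10.920° and longitude difference Δλ = -45.380°:
cos c = sin φ₁ sin φ₂ + cos φ₁ cos φ₂ cos Δλ = (-0.2533)(-0.1894) + (0.9674)(0.9819)(0.7024) = 0.71518,
so c = arccos(0.71518) = 0.77392 rad.
Distance = R·c = 6378.14 × 0.7739 ≈ 4936 km.

4936 km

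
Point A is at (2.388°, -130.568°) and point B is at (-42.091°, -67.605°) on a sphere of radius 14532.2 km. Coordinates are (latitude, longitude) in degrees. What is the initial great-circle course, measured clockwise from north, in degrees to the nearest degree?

136°

With φ₁ = 0.0417, φ₂ = -0.7346, Δλ = 1.0989 rad, the forward-azimuth formula gives
θ = atan2( sin Δλ cos φ₂ , cos φ₁ sin φ₂ − sin φ₁ cos φ₂ cos Δλ ) = atan2(0.6610, -0.6838) = 135.97°.
So the initial bearing is 136°.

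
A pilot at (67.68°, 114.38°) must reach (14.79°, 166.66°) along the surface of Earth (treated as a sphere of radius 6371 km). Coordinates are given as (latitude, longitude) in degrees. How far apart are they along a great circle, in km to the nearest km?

With latitudes φ₁ = 67.680°, φ₂ = 14.790° and longitude difference Δλ = 52.280°:
cos c = sin φ₁ sin φ₂ + cos φ₁ cos φ₂ cos Δλ = (0.9251)(0.2553) + (0.3798)(0.9669)(0.6118) = 0.46080,
so c = arccos(0.46080) = 1.09190 rad.
Distance = R·c = 6371 × 1.0919 ≈ 6956 km.

6956 km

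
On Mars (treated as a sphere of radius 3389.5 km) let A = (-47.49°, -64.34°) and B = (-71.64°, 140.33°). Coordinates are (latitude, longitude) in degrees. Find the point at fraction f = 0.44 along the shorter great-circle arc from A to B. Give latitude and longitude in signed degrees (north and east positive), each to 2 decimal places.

Central angle δ = 1.0400 rad. Interpolating on the sphere with fraction f = 0.44:
P = [sin((1−f)δ)·A + sin(fδ)·B] / sin δ = 0.6378·A + 0.5123·B in Cartesian coordinates,
giving P = (0.0624, -0.2855, -0.9564), i.e. latitude -73.01°, longitude -77.67°.

-73.01°, -77.67°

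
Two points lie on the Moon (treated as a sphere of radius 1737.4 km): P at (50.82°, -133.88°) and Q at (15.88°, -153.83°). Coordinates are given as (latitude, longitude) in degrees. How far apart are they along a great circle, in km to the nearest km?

1166 km

In radians: φ₁ = 0.8870, φ₂ = 0.2772, Δλ = -19.950° = -0.3482 rad.
Haversine: a = sin²(Δφ/2) + cos φ₁ cos φ₂ sin²(Δλ/2) = 0.0901 + (0.6318)(0.9618)(0.0300) = 0.10836.
Central angle c = 2·arcsin(√a) = 0.67086 rad.
Distance = R·c = 1737.4 × 0.6709 ≈ 1166 km.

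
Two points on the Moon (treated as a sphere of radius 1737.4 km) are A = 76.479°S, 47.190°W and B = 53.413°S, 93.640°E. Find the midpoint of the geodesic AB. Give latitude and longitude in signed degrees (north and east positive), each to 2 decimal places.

-76.07°, 74.04°

The central angle between A and B is δ = 0.8330 rad.
With f = 0.5, the slerp weights are sin((1−f)δ)/sin δ = 0.5467 and sin(fδ)/sin δ = 0.5467.
Weighted sum of the unit vectors: (0.5467)·(0.1589,-0.1715,-0.9723) + (0.5467)·(-0.0378,0.5948,-0.8030) = (0.0662, 0.2314, -0.9706).
Converting back: φ = atan2(z, √(x²+y²)) = -76.07°, λ = atan2(y, x) = 74.04°.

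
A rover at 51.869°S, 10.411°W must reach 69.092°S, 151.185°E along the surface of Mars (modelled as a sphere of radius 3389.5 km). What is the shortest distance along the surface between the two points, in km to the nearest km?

3448 km

In radians: φ₁ = -0.9053, φ₂ = -1.2059, Δλ = 161.596° = 2.8204 rad.
cos c = sin φ₁ sin φ₂ + cos φ₁ cos φ₂ cos Δλ = (-0.7866)(-0.9342) + (0.6175)(0.3569)(-0.9489) = 0.52572,
so c = arccos(0.52572) = 1.01723 rad.
Distance = R·c = 3389.5 × 1.0172 ≈ 3448 km.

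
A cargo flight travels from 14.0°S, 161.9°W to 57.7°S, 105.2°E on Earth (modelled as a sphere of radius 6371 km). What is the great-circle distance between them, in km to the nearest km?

8866 km

In radians: φ₁ = -0.2443, φ₂ = -1.0071, Δλ = -92.900° = -1.6214 rad.
Haversine: a = sin²(Δφ/2) + cos φ₁ cos φ₂ sin²(Δλ/2) = 0.1385 + (0.9703)(0.5344)(0.5253) = 0.41087.
Central angle c = 2·arcsin(√a) = 1.39158 rad.
Distance = R·c = 6371 × 1.3916 ≈ 8866 km.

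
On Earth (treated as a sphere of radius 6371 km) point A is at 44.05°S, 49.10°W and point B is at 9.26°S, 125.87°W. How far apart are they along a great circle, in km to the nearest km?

8238 km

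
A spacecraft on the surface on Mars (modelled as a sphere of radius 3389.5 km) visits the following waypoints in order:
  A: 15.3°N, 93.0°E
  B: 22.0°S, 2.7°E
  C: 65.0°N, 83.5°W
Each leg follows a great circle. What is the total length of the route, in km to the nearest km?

12081 km

Leg A→B: central angle 1.6745 rad, distance 5675.8 km.
Leg B→C: central angle 1.8897 rad, distance 6405.2 km.
Total: 5675.8 + 6405.2 ≈ 12081 km.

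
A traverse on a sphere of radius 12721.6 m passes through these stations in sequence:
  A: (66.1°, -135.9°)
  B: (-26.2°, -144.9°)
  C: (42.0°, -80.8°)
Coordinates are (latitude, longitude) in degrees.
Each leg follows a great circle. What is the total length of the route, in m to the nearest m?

Leg A→B: central angle 1.6154 rad, distance 20550.7 m.
Leg B→C: central angle 1.5750 rad, distance 20036.1 m.
Total: 20550.7 + 20036.1 ≈ 40587 m.

40587 m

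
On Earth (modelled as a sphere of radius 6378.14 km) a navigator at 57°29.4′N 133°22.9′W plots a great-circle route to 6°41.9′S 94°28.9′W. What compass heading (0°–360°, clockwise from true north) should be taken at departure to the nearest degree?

139°

With φ₁ = 1.0034, φ₂ = -0.1169, Δλ = 0.6789 rad, the forward-azimuth formula gives
θ = atan2( sin Δλ cos φ₂ , cos φ₁ sin φ₂ − sin φ₁ cos φ₂ cos Δλ ) = atan2(0.6237, -0.7145) = 138.88°.
So the initial bearing is 139°.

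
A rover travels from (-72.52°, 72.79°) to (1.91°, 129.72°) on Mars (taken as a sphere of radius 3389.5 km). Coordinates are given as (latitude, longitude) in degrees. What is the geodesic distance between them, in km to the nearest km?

4875 km

In radians: φ₁ = -1.2657, φ₂ = 0.0333, Δλ = 56.930° = 0.9936 rad.
cos c = sin φ₁ sin φ₂ + cos φ₁ cos φ₂ cos Δλ = (-0.9538)(0.0333) + (0.3004)(0.9994)(0.5457) = 0.13202,
so c = arccos(0.13202) = 1.43839 rad.
Distance = R·c = 3389.5 × 1.4384 ≈ 4875 km.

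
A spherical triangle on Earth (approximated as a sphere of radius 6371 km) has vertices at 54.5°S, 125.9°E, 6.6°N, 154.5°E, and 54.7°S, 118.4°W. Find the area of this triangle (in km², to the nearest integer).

Side lengths (central angles): a = 1.6356, b = 1.0252, c = 1.1452 rad; semiperimeter s = 1.9030.
By l'Huilier's theorem, tan(E/4) = √[tan(s/2) tan((s−a)/2) tan((s−b)/2) tan((s−c)/2)], giving spherical excess E = 0.7425 rad.
Area = E·R² = 0.7425 × (6371)² ≈ 30137847 km².

30137847 km²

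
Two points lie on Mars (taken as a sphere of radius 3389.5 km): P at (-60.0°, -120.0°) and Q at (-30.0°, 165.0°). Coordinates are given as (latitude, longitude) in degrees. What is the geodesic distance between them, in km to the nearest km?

3370 km

With latitudes φ₁ = -60.000°, φ₂ = -30.000° and longitude difference Δλ = -75.000°:
cos c = sin φ₁ sin φ₂ + cos φ₁ cos φ₂ cos Δλ = (-0.8660)(-0.5000) + (0.5000)(0.8660)(0.2588) = 0.54508,
so c = arccos(0.54508) = 0.99431 rad.
Distance = R·c = 3389.5 × 0.9943 ≈ 3370 km.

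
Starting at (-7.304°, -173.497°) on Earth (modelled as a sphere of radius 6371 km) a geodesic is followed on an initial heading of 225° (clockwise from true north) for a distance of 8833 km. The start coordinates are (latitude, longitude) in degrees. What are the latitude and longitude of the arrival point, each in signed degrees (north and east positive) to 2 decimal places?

-45.46°, 104.16°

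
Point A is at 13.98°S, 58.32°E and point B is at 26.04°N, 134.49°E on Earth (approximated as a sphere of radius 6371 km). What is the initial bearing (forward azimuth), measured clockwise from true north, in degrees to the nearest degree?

Δλ = 76.170° = 1.3294 rad.
y = sin Δλ · cos φ₂ = (0.9710)(0.8985) = 0.8724
x = cos φ₁ sin φ₂ − sin φ₁ cos φ₂ cos Δλ = (0.9704)(0.4390) − (-0.2416)(0.8985)(0.2390) = 0.4779
θ = atan2(y, x) = 61.29°, so the bearing is 61°.

61°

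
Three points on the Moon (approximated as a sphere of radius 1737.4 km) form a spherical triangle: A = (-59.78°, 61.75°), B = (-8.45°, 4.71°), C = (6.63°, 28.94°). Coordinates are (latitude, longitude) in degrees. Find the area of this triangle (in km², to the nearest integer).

1005138 km²

Side lengths (central angles): a = 0.4970, b = 1.2446, c = 1.1616 rad; semiperimeter s = 1.4516.
By l'Huilier's theorem, tan(E/4) = √[tan(s/2) tan((s−a)/2) tan((s−b)/2) tan((s−c)/2)], giving spherical excess E = 0.3330 rad.
Area = E·R² = 0.3330 × (1737.4)² ≈ 1005138 km².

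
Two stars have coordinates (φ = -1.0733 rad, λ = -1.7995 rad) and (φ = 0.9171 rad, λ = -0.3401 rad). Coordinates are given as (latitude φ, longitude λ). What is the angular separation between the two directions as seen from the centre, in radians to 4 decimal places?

2.2988 rad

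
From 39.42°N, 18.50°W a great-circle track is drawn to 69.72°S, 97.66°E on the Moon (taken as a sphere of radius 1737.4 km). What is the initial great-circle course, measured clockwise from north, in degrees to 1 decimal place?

153.6°

With φ₁ = 0.6880, φ₂ = -1.2168, Δλ = 2.0274 rad, the forward-azimuth formula gives
θ = atan2( sin Δλ cos φ₂ , cos φ₁ sin φ₂ − sin φ₁ cos φ₂ cos Δλ ) = atan2(0.3111, -0.6276) = 153.63°.
So the initial bearing is 153.6°.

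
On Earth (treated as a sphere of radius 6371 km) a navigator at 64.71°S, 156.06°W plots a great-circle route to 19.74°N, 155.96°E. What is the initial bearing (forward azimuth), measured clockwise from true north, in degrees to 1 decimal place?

315.6°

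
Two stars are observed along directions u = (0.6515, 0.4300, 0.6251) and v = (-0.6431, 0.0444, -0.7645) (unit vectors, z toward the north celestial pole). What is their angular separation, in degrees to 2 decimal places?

u·v = -0.8778; |u| = 1.0001, |v| = 1.0000.
cos θ = (u·v)/(|u||v|) = -0.8777, so θ = 151.37°.

151.37°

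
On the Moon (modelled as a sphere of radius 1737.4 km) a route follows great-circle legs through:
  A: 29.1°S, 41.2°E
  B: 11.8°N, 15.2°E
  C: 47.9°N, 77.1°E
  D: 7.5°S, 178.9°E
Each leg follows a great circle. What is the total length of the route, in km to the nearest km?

6489 km

Leg A→B: central angle 0.8375 rad, distance 1455.1 km.
Leg B→C: central angle 1.0919 rad, distance 1897.0 km.
Leg C→D: central angle 1.8057 rad, distance 3137.3 km.
Total: 1455.1 + 1897.0 + 3137.3 ≈ 6489 km.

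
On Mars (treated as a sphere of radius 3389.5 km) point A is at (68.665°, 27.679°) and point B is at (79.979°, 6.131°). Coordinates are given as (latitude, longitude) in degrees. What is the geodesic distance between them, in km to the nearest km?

742 km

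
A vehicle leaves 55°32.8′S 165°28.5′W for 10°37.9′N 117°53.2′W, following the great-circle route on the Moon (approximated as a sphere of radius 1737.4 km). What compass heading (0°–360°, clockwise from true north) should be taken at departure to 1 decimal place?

With φ₁ = -0.9695, φ₂ = 0.1856, Δλ = 0.8306 rad, the forward-azimuth formula gives
θ = atan2( sin Δλ cos φ₂ , cos φ₁ sin φ₂ − sin φ₁ cos φ₂ cos Δλ ) = atan2(0.7256, 0.6510) = 48.10°.
So the initial bearing is 48.1°.

48.1°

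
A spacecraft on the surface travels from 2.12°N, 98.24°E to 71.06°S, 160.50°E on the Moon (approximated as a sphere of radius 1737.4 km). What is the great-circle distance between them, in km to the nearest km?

2527 km

With latitudes φ₁ = 2.120°, φ₂ = -71.060° and longitude difference Δλ = 62.260°:
cos c = sin φ₁ sin φ₂ + cos φ₁ cos φ₂ cos Δλ = (0.0370)(-0.9459) + (0.9993)(0.3246)(0.4655) = 0.11598,
so c = arccos(0.11598) = 1.45455 rad.
Distance = R·c = 1737.4 × 1.4545 ≈ 2527 km.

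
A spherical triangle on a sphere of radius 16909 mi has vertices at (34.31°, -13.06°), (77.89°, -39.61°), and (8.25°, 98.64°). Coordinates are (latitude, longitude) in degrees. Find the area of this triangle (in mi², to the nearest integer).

246385274 mi²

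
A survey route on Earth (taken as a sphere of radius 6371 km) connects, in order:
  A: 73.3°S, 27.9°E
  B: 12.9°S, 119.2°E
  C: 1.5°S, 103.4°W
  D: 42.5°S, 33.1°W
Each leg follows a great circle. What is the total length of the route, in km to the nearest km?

32018 km

Leg A→B: central angle 1.3618 rad, distance 8676.0 km.
Leg B→C: central angle 2.3623 rad, distance 15050.4 km.
Leg C→D: central angle 1.3014 rad, distance 8291.3 km.
Total: 8676.0 + 15050.4 + 8291.3 ≈ 32018 km.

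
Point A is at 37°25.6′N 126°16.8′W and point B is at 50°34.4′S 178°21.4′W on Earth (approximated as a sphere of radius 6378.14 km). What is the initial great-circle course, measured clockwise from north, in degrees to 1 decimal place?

With φ₁ = 0.6532, φ₂ = -0.8827, Δλ = -0.9089 rad, the forward-azimuth formula gives
θ = atan2( sin Δλ cos φ₂ , cos φ₁ sin φ₂ − sin φ₁ cos φ₂ cos Δλ ) = atan2(-0.5010, -0.8506) = -149.50°.
Adding 360° brings this into [0°, 360°): 210.5°.

210.5°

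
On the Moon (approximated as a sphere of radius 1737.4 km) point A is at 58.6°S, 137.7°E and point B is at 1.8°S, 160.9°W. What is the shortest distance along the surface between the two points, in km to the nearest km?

2243 km

With latitudes φ₁ = -58.600°, φ₂ = -1.800° and longitude difference Δλ = 61.400°:
cos c = sin φ₁ sin φ₂ + cos φ₁ cos φ₂ cos Δλ = (-0.8536)(-0.0314) + (0.5210)(0.9995)(0.4787) = 0.27609,
so c = arccos(0.27609) = 1.29107 rad.
Distance = R·c = 1737.4 × 1.2911 ≈ 2243 km.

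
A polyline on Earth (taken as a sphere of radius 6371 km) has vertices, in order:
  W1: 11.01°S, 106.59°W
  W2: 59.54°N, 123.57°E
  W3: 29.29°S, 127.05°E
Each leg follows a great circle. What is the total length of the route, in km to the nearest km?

Leg W1→W2: central angle 2.0753 rad, distance 13222.0 km.
Leg W2→W3: central angle 1.5512 rad, distance 9882.6 km.
Total: 13222.0 + 9882.6 ≈ 23105 km.

23105 km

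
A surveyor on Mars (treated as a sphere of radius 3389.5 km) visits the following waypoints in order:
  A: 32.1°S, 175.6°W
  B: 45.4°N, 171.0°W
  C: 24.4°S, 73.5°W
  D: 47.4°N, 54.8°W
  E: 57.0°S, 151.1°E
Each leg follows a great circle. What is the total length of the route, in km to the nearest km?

25152 km

Leg A→B: central angle 1.3546 rad, distance 4591.4 km.
Leg B→C: central angle 1.9580 rad, distance 6636.7 km.
Leg C→D: central angle 1.2872 rad, distance 4363.0 km.
Leg D→E: central angle 2.8207 rad, distance 9560.9 km.
Total: 4591.4 + 6636.7 + 4363.0 + 9560.9 ≈ 25152 km.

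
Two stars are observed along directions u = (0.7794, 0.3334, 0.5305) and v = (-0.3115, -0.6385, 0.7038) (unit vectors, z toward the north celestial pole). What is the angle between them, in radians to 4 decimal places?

u·v = -0.0823; |u| = 1.0000, |v| = 1.0000.
cos θ = (u·v)/(|u||v|) = -0.0823, so θ = 1.6532 rad.

1.6532 rad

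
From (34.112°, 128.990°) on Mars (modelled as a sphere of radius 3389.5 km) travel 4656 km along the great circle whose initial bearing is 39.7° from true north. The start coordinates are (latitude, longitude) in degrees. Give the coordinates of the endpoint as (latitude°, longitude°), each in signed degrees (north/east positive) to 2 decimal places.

Angular distance δ = d/R = 4656/3389.5 = 1.37365 rad; initial bearing θ = 0.6929 rad.
sin φ₂ = sin φ₁ cos δ + cos φ₁ sin δ cos θ = (0.5608)(0.1959) + (0.8279)(0.9806)(0.7694) = 0.7345, so φ₂ = 47.27°.
Δλ = atan2(sin θ sin δ cos φ₁, cos δ − sin φ₁ sin φ₂) = atan2(0.5186, -0.2161) = 112.617°.
λ₂ = 128.990° + 112.617° = 241.61° → -118.39° after wrapping to (−180°, 180°].

47.27°, -118.39°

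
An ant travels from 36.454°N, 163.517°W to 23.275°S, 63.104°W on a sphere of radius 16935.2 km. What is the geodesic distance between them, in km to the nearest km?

In radians: φ₁ = 0.6362, φ₂ = -0.4062, Δλ = 100.413° = 1.7525 rad.
cos c = sin φ₁ sin φ₂ + cos φ₁ cos φ₂ cos Δλ = (0.5942)(-0.3951) + (0.8043)(0.9186)(-0.1807) = -0.36833,
so c = arccos(-0.36833) = 1.94801 rad.
Distance = R·c = 16935.2 × 1.9480 ≈ 32990 km.

32990 km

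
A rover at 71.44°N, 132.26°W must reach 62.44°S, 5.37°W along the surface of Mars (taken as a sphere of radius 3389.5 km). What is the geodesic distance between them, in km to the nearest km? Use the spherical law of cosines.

9362 km

With latitudes φ₁ = 71.440°, φ₂ = -62.440° and longitude difference Δλ = 126.890°:
cos c = sin φ₁ sin φ₂ + cos φ₁ cos φ₂ cos Δλ = (0.9480)(-0.8865) + (0.3183)(0.4627)(-0.6003) = -0.92882,
so c = arccos(-0.92882) = 2.76202 rad.
Distance = R·c = 3389.5 × 2.7620 ≈ 9362 km.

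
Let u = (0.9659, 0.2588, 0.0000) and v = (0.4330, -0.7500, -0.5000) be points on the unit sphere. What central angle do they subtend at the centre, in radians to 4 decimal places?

u·v = 0.2241; |u| = 1.0000, |v| = 1.0000.
cos θ = (u·v)/(|u||v|) = 0.2241, so θ = 1.3447 rad.

1.3447 rad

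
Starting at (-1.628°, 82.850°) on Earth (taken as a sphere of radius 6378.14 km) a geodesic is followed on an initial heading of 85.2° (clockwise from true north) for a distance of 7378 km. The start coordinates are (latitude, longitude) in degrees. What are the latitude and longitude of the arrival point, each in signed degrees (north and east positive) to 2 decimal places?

3.74°, 148.95°

Angular distance δ = d/R = 7378/6378.14 = 1.15676 rad; initial bearing θ = 1.4870 rad.
sin φ₂ = sin φ₁ cos δ + cos φ₁ sin δ cos θ = (-0.0284)(0.4023) + (0.9996)(0.9155)(0.0837) = 0.0651, so φ₂ = 3.74°.
Δλ = atan2(sin θ sin δ cos φ₁, cos δ − sin φ₁ sin φ₂) = atan2(0.9119, 0.4042) = 66.098°.
λ₂ = 82.850° + 66.098° = 148.95°.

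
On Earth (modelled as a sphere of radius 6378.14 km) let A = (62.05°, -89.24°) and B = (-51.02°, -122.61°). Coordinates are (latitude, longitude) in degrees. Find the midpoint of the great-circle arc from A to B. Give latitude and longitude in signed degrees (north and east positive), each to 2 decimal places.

5.75°, -108.43°

The central angle between A and B is δ = 2.0269 rad.
With f = 0.5, the slerp weights are sin((1−f)δ)/sin δ = 0.9453 and sin(fδ)/sin δ = 0.9453.
Weighted sum of the unit vectors: (0.9453)·(0.0062,-0.4687,0.8834) + (0.9453)·(-0.3390,-0.5299,-0.7774) = (-0.3146, -0.9439, 0.1002).
Converting back: φ = atan2(z, √(x²+y²)) = 5.75°, λ = atan2(y, x) = -108.43°.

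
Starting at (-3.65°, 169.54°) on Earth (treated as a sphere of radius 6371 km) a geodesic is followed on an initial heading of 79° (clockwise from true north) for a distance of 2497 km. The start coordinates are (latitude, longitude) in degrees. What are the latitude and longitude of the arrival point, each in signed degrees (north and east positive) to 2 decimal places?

0.80°, -168.44°

Angular distance δ = d/R = 2497/6371 = 0.39193 rad; initial bearing θ = 1.3788 rad.
sin φ₂ = sin φ₁ cos δ + cos φ₁ sin δ cos θ = (-0.0637)(0.9242) + (0.9980)(0.3820)(0.1908) = 0.0139, so φ₂ = 0.80°.
Δλ = atan2(sin θ sin δ cos φ₁, cos δ − sin φ₁ sin φ₂) = atan2(0.3742, 0.9251) = 22.024°.
λ₂ = 169.540° + 22.024° = 191.56° → -168.44° after wrapping to (−180°, 180°].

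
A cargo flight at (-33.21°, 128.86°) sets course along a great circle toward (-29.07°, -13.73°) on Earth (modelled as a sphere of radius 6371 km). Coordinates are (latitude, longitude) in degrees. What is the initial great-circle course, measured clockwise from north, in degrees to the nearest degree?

Δλ = -142.590° = -2.4887 rad.
y = sin Δλ · cos φ₂ = (-0.6075)(0.8740) = -0.5310
x = cos φ₁ sin φ₂ − sin φ₁ cos φ₂ cos Δλ = (0.8367)(-0.4859) − (-0.5477)(0.8740)(-0.7943) = -0.7868
θ = atan2(y, x) = -145.98°; adding 360° gives 214°.

214°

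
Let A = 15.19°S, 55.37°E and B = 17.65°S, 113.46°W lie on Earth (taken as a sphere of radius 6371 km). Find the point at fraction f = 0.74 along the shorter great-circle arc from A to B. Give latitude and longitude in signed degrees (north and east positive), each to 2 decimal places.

-52.29°, -94.22°

The central angle between A and B is δ = 2.5371 rad.
With f = 0.74, the slerp weights are sin((1−f)δ)/sin δ = 1.0782 and sin(fδ)/sin δ = 1.6773.
Weighted sum of the unit vectors: (1.0782)·(0.5484,0.7941,-0.2620) + (1.6773)·(-0.3794,-0.8742,-0.3032) = (-0.0450, -0.6101, -0.7911).
Converting back: φ = atan2(z, √(x²+y²)) = -52.29°, λ = atan2(y, x) = -94.22°.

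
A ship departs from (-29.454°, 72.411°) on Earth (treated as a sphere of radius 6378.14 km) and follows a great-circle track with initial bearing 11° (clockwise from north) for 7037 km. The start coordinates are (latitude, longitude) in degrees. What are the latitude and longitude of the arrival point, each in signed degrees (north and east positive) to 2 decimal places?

Angular distance δ = d/R = 7037/6378.14 = 1.10330 rad; initial bearing θ = 0.1920 rad.
sin φ₂ = sin φ₁ cos δ + cos φ₁ sin δ cos θ = (-0.4917)(0.4507) + (0.8708)(0.8927)(0.9816) = 0.5414, so φ₂ = 32.78°.
Δλ = atan2(sin θ sin δ cos φ₁, cos δ − sin φ₁ sin φ₂) = atan2(0.1483, 0.7169) = 11.689°.
λ₂ = 72.411° + 11.689° = 84.10°.

32.78°, 84.10°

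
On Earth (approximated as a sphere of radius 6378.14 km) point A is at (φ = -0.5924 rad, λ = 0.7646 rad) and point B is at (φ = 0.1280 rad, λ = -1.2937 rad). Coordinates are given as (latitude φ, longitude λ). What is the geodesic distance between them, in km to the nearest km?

13044 km

In radians: φ₁ = -0.5924, φ₂ = 0.1280, Δλ = -117.932° = -2.0583 rad.
cos c = sin φ₁ sin φ₂ + cos φ₁ cos φ₂ cos Δλ = (-0.5584)(0.1277) + (0.8296)(0.9918)(-0.4684) = -0.45670,
so c = arccos(-0.45670) = 2.04508 rad.
Distance = R·c = 6378.14 × 2.0451 ≈ 13044 km.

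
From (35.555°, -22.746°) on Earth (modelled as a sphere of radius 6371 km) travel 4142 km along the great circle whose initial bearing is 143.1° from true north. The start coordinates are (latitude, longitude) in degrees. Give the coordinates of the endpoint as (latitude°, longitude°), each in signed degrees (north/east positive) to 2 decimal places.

3.96°, -1.38°

Angular distance δ = d/R = 4142/6371 = 0.65013 rad; initial bearing θ = 2.4976 rad.
sin φ₂ = sin φ₁ cos δ + cos φ₁ sin δ cos θ = (0.5815)(0.7960) + (0.8136)(0.6053)(-0.7997) = 0.0691, so φ₂ = 3.96°.
Δλ = atan2(sin θ sin δ cos φ₁, cos δ − sin φ₁ sin φ₂) = atan2(0.2957, 0.7558) = 21.365°.
λ₂ = -22.746° + 21.365° = -1.38°.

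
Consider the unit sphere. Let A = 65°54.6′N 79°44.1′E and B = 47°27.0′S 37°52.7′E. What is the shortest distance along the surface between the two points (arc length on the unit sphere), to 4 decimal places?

In radians: φ₁ = 1.1503, φ₂ = -0.8282, Δλ = -41.857° = -0.7305 rad.
cos c = sin φ₁ sin φ₂ + cos φ₁ cos φ₂ cos Δλ = (0.9129)(-0.7367) + (0.4082)(0.6762)(0.7448) = -0.46694,
so c = arccos(-0.46694) = 2.05663 rad.
On the unit sphere the arc length equals the central angle: 2.0566.

2.0566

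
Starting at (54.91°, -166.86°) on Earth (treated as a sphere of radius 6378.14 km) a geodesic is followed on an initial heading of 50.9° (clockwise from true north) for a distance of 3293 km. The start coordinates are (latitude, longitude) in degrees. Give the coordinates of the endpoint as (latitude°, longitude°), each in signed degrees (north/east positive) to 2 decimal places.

Angular distance δ = d/R = 3293/6378.14 = 0.51629 rad; initial bearing θ = 0.8884 rad.
sin φ₂ = sin φ₁ cos δ + cos φ₁ sin δ cos θ = (0.8183)(0.8697) + (0.5749)(0.4937)(0.6307) = 0.8906, so φ₂ = 62.95°.
Δλ = atan2(sin θ sin δ cos φ₁, cos δ − sin φ₁ sin φ₂) = atan2(0.2202, 0.1409) = 57.382°.
λ₂ = -166.860° + 57.382° = -109.48°.

62.95°, -109.48°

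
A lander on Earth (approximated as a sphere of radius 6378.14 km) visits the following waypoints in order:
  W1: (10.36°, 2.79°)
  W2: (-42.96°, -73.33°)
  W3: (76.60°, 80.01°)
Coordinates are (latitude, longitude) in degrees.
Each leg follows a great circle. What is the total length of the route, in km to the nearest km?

Leg W1→W2: central angle 1.5206 rad, distance 9698.8 km.
Leg W2→W3: central angle 2.5227 rad, distance 16089.9 km.
Total: 9698.8 + 16089.9 ≈ 25789 km.

25789 km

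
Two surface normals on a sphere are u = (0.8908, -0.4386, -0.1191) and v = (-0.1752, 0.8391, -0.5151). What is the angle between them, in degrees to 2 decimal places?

117.56°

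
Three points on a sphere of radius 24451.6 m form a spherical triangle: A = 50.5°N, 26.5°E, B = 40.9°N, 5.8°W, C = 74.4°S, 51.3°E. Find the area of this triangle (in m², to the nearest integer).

468746805 m²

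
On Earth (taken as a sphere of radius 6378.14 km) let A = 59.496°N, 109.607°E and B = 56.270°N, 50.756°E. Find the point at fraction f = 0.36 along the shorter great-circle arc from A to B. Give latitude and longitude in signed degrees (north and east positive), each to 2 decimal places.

Central angle δ = 0.5309 rad. Interpolating on the sphere with fraction f = 0.36:
P = [sin((1−f)δ)·A + sin(fδ)·B] / sin δ = 0.6582·A + 0.3752·B in Cartesian coordinates,
giving P = (0.0197, 0.4761, 0.8792), i.e. latitude 61.54°, longitude 87.63°.

61.54°, 87.63°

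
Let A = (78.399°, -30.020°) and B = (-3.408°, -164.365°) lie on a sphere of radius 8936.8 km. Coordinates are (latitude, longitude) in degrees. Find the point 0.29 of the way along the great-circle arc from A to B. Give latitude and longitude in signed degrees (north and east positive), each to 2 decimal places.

Central angle δ = 1.7707 rad. Interpolating on the sphere with fraction f = 0.29:
P = [sin((1−f)δ)·A + sin(fδ)·B] / sin δ = 0.9705·A + 0.5012·B in Cartesian coordinates,
giving P = (-0.3128, -0.2325, 0.9209), i.e. latitude 67.06°, longitude -143.38°.

67.06°, -143.38°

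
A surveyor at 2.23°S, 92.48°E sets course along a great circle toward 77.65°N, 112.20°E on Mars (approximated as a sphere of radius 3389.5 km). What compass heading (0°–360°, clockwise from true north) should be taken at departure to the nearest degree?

4°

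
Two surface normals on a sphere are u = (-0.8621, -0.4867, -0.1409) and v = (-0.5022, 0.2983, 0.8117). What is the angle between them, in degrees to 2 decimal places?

u·v = 0.1734; |u| = 1.0000, |v| = 1.0000.
cos θ = (u·v)/(|u||v|) = 0.1734, so θ = 80.01°.

80.01°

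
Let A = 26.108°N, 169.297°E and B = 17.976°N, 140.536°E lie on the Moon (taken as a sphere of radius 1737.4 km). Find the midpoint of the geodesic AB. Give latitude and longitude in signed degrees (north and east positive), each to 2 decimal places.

The central angle between A and B is δ = 0.4852 rad.
With f = 0.5, the slerp weights are sin((1−f)δ)/sin δ = 0.5151 and sin(fδ)/sin δ = 0.5151.
Weighted sum of the unit vectors: (0.5151)·(-0.8823,0.1668,0.4401) + (0.5151)·(-0.7343,0.6046,0.3086) = (-0.8327, 0.3973, 0.3856).
Converting back: φ = atan2(z, √(x²+y²)) = 22.68°, λ = atan2(y, x) = 154.49°.

22.68°, 154.49°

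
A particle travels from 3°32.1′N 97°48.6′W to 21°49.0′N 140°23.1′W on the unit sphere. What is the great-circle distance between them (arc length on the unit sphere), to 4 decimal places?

With latitudes φ₁ = 3.535°, φ₂ = 21.817° and longitude difference Δλ = -42.575°:
cos c = sin φ₁ sin φ₂ + cos φ₁ cos φ₂ cos Δλ = (0.0617)(0.3716) + (0.9981)(0.9284)(0.7364) = 0.70526,
so c = arccos(0.70526) = 0.78800 rad.
On the unit sphere the arc length equals the central angle: 0.7880.

0.7880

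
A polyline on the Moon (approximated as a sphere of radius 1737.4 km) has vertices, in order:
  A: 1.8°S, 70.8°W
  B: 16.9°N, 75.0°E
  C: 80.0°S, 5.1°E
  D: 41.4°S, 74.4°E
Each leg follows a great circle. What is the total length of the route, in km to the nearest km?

8860 km

Leg A→B: central angle 2.4983 rad, distance 4340.5 km.
Leg B→C: central angle 1.8020 rad, distance 3130.9 km.
Leg C→D: central angle 0.7992 rad, distance 1388.5 km.
Total: 4340.5 + 3130.9 + 1388.5 ≈ 8860 km.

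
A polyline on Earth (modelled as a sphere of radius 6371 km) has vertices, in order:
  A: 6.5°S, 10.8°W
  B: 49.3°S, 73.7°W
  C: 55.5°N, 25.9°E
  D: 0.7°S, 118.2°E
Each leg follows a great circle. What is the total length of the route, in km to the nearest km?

32561 km

Leg A→B: central angle 1.1799 rad, distance 7517.4 km.
Leg B→C: central angle 2.3273 rad, distance 14827.3 km.
Leg C→D: central angle 1.6036 rad, distance 10216.5 km.
Total: 7517.4 + 14827.3 + 10216.5 ≈ 32561 km.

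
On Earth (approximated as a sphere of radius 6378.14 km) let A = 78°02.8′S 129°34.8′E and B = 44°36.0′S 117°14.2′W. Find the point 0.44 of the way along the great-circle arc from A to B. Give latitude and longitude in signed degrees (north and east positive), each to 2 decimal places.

-71.23°, -138.59°

Central angle δ = 0.8907 rad. Interpolating on the sphere with fraction f = 0.44:
P = [sin((1−f)δ)·A + sin(fδ)·B] / sin δ = 0.6153·A + 0.4912·B in Cartesian coordinates,
giving P = (-0.2413, -0.2128, -0.9468), i.e. latitude -71.23°, longitude -138.59°.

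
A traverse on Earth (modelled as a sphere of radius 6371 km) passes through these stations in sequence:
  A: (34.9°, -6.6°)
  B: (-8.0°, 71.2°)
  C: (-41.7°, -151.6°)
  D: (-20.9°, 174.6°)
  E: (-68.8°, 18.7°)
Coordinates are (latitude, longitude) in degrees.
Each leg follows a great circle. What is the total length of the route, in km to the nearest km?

Leg A→B: central angle 1.4787 rad, distance 9420.6 km.
Leg B→C: central angle 2.0375 rad, distance 12980.7 km.
Leg C→D: central angle 0.6147 rad, distance 3916.4 km.
Leg D→E: central angle 1.5466 rad, distance 9853.3 km.
Total: 9420.6 + 12980.7 + 3916.4 + 9853.3 ≈ 36171 km.

36171 km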